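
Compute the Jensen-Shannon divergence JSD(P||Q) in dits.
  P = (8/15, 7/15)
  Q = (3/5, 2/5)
0.0010 dits

Jensen-Shannon divergence is:
JSD(P||Q) = 0.5 × D_KL(P||M) + 0.5 × D_KL(Q||M)
where M = 0.5 × (P + Q) is the mixture distribution.

M = 0.5 × (8/15, 7/15) + 0.5 × (3/5, 2/5) = (17/30, 13/30)

D_KL(P||M) = 0.0010 dits
D_KL(Q||M) = 0.0010 dits

JSD(P||Q) = 0.5 × 0.0010 + 0.5 × 0.0010 = 0.0010 dits

Unlike KL divergence, JSD is symmetric and bounded: 0 ≤ JSD ≤ log(2).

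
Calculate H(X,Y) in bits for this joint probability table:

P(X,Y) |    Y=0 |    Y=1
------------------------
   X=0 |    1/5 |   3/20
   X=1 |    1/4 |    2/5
1.9037 bits

Joint entropy is H(X,Y) = -Σ_{x,y} p(x,y) log p(x,y).

Summing over all non-zero entries:
H(X,Y) = -[1/5·log_2(1/5) + 3/20·log_2(3/20) + 1/4·log_2(1/4) + 2/5·log_2(2/5)]
H(X,Y) = 1.9037 bits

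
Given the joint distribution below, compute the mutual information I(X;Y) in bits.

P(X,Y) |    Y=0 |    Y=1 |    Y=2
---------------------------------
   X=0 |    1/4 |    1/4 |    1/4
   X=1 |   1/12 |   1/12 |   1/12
0.0000 bits

Mutual information: I(X;Y) = H(X) + H(Y) - H(X,Y)

Marginals:
P(X) = (3/4, 1/4), H(X) = 0.8113 bits
P(Y) = (1/3, 1/3, 1/3), H(Y) = 1.5850 bits

Joint entropy: H(X,Y) = 2.3962 bits

I(X;Y) = 0.8113 + 1.5850 - 2.3962 = 0.0000 bits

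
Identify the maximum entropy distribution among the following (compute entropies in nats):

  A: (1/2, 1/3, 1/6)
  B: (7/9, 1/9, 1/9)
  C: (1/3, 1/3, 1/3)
C

For a discrete distribution over n outcomes, entropy is maximized by the uniform distribution.

Computing entropies:
H(A) = 1.0114 nats
H(B) = 0.6837 nats
H(C) = 1.0986 nats

The uniform distribution (where all probabilities equal 1/3) achieves the maximum entropy of log_e(3) = 1.0986 nats.

Distribution C has the highest entropy.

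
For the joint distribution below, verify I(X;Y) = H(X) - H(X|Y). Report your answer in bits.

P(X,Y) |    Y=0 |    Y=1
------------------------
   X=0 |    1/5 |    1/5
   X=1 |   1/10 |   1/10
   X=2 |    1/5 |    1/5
I(X;Y) = 0.0000 bits

Mutual information has multiple equivalent forms:
- I(X;Y) = H(X) - H(X|Y)
- I(X;Y) = H(Y) - H(Y|X)
- I(X;Y) = H(X) + H(Y) - H(X,Y)

Computing all quantities:
H(X) = 1.5219, H(Y) = 1.0000, H(X,Y) = 2.5219
H(X|Y) = 1.5219, H(Y|X) = 1.0000

Verification:
H(X) - H(X|Y) = 1.5219 - 1.5219 = 0.0000
H(Y) - H(Y|X) = 1.0000 - 1.0000 = 0.0000
H(X) + H(Y) - H(X,Y) = 1.5219 + 1.0000 - 2.5219 = 0.0000

All forms give I(X;Y) = 0.0000 bits. ✓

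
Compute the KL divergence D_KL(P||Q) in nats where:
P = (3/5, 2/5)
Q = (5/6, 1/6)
0.1531 nats

KL divergence: D_KL(P||Q) = Σ p(x) log(p(x)/q(x))

Computing term by term:
  x=0: 3/5 × log_e[(3/5)/(5/6)] = 3/5 × -0.3285 = -0.1971
  x=1: 2/5 × log_e[(2/5)/(1/6)] = 2/5 × 0.8755 = 0.3502

D_KL(P||Q) = 0.1531 nats

Note: KL divergence is always non-negative and equals 0 iff P = Q.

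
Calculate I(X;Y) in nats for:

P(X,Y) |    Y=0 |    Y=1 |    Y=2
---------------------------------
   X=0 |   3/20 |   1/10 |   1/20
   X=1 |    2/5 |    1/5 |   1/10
0.0022 nats

Mutual information: I(X;Y) = H(X) + H(Y) - H(X,Y)

Marginals:
P(X) = (3/10, 7/10), H(X) = 0.6109 nats
P(Y) = (11/20, 3/10, 3/20), H(Y) = 0.9746 nats

Joint entropy: H(X,Y) = 1.5833 nats

I(X;Y) = 0.6109 + 0.9746 - 1.5833 = 0.0022 nats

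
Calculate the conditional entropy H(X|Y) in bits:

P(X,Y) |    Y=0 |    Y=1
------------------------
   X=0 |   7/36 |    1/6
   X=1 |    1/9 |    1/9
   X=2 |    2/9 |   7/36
1.5385 bits

Using the chain rule: H(X|Y) = H(X,Y) - H(Y)

First, compute H(X,Y) = 2.5362 bits

Marginal P(Y) = (19/36, 17/36)
H(Y) = 0.9978 bits

H(X|Y) = H(X,Y) - H(Y) = 2.5362 - 0.9978 = 1.5385 bits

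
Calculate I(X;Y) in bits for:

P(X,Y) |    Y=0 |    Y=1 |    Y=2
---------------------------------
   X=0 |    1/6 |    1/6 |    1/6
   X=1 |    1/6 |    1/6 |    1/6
0.0000 bits

Mutual information: I(X;Y) = H(X) + H(Y) - H(X,Y)

Marginals:
P(X) = (1/2, 1/2), H(X) = 1.0000 bits
P(Y) = (1/3, 1/3, 1/3), H(Y) = 1.5850 bits

Joint entropy: H(X,Y) = 2.5850 bits

I(X;Y) = 1.0000 + 1.5850 - 2.5850 = 0.0000 bits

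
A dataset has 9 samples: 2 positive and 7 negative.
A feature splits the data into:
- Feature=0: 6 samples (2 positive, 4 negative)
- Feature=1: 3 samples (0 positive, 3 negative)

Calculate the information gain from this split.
0.1520 bits

Information Gain = H(Y) - H(Y|Feature)

Before split:
P(positive) = 2/9 = 0.2222
H(Y) = 0.7642 bits

After split:
Feature=0: H = 0.9183 bits (weight = 6/9)
Feature=1: H = 0.0000 bits (weight = 3/9)
H(Y|Feature) = (6/9)×0.9183 + (3/9)×0.0000 = 0.6122 bits

Information Gain = 0.7642 - 0.6122 = 0.1520 bits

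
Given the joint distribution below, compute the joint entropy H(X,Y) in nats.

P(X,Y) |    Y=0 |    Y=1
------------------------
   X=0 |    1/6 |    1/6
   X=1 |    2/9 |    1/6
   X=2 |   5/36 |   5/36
1.7785 nats

Joint entropy is H(X,Y) = -Σ_{x,y} p(x,y) log p(x,y).

Summing over all non-zero entries:
H(X,Y) = -[1/6·log_e(1/6) + 1/6·log_e(1/6) + 2/9·log_e(2/9) + 1/6·log_e(1/6) + 5/36·log_e(5/36) + 5/36·log_e(5/36)]
H(X,Y) = 1.7785 nats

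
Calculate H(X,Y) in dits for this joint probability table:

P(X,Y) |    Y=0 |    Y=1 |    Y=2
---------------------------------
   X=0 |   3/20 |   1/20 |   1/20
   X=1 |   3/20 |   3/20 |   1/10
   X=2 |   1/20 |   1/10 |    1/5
0.9057 dits

Joint entropy is H(X,Y) = -Σ_{x,y} p(x,y) log p(x,y).

Summing over all non-zero entries:
H(X,Y) = -[3/20·log_10(3/20) + 1/20·log_10(1/20) + 1/20·log_10(1/20) + 3/20·log_10(3/20) + 3/20·log_10(3/20) + 1/10·log_10(1/10) + 1/20·log_10(1/20) + 1/10·log_10(1/10) + 1/5·log_10(1/5)]
H(X,Y) = 0.9057 dits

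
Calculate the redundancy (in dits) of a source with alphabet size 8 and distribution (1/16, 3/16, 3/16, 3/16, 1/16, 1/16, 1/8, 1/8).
0.0426 dits

Redundancy measures how far a source is from maximum entropy:
R = H_max - H(X)

Maximum entropy for 8 symbols: H_max = log_10(8) = 0.9031 dits
Actual entropy: H(X) = 0.8605 dits
Redundancy: R = 0.9031 - 0.8605 = 0.0426 dits

This redundancy represents potential for compression: the source could be compressed by 0.0426 dits per symbol.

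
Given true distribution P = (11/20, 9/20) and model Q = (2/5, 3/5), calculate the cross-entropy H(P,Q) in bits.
1.0587 bits

Cross-entropy: H(P,Q) = -Σ p(x) log q(x)

Alternatively: H(P,Q) = H(P) + D_KL(P||Q)
H(P) = 0.9928 bits
D_KL(P||Q) = 0.0659 bits

H(P,Q) = 0.9928 + 0.0659 = 1.0587 bits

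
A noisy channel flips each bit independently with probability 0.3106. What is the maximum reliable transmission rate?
0.1061 bits

For a binary symmetric channel (BSC) with error probability p:
Capacity C = 1 - H(p) bits per symbol

where H(p) = -p log₂(p) - (1-p) log₂(1-p) is the binary entropy function.

H(0.3106) = 0.8939 bits
C = 1 - 0.8939 = 0.1061 bits per symbol

This means we can reliably transmit up to 0.1061 bits of information per channel use.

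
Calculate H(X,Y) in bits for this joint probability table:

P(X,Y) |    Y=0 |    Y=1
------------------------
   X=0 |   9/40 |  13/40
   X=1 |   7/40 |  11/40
1.9634 bits

Joint entropy is H(X,Y) = -Σ_{x,y} p(x,y) log p(x,y).

Summing over all non-zero entries:
H(X,Y) = -[9/40·log_2(9/40) + 13/40·log_2(13/40) + 7/40·log_2(7/40) + 11/40·log_2(11/40)]
H(X,Y) = 1.9634 bits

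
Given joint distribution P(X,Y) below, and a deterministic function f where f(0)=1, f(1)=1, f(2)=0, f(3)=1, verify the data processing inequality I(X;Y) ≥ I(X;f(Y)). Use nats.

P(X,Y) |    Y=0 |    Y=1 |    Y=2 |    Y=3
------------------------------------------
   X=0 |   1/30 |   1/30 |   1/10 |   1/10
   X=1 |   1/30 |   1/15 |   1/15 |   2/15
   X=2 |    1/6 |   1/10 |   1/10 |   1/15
I(X;Y) = 0.0811, I(X;f(Y)) = 0.0105, inequality holds: 0.0811 ≥ 0.0105

Data Processing Inequality: For any Markov chain X → Y → Z, we have I(X;Y) ≥ I(X;Z).

Here Z = f(Y) is a deterministic function of Y, forming X → Y → Z.

Original I(X;Y) = 0.0811 nats

After applying f:
P(X,Z) where Z=f(Y):
- P(X,Z=0) = P(X,Y=2)
- P(X,Z=1) = P(X,Y=0) + P(X,Y=1) + P(X,Y=3)

I(X;Z) = I(X;f(Y)) = 0.0105 nats

Verification: 0.0811 ≥ 0.0105 ✓

Information cannot be created by processing; the function f can only lose information about X.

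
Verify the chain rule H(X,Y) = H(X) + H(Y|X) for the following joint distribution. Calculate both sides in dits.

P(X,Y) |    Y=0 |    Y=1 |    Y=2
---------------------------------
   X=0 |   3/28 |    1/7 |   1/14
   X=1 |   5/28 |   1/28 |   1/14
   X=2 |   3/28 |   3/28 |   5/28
H(X,Y) = 0.9152, H(X) = 0.4733, H(Y|X) = 0.4419 (all in dits)

Chain rule: H(X,Y) = H(X) + H(Y|X)

Left side — joint entropy directly:
H(X,Y) = -Σ p(x,y) log p(x,y) = 0.9152 dits

Right side — compute H(Y|X) from the conditional distributions:
P(X) = (9/28, 2/7, 11/28), so H(X) = 0.4733 dits
H(Y|X) = Σ_x P(X=x) · H(Y|X=x):
  P(Y|X=0) = (1/3, 4/9, 2/9), H(Y|X=0) = 0.4607, weight P(X=0) = 9/28
  P(Y|X=1) = (5/8, 1/8, 1/4), H(Y|X=1) = 0.3910, weight P(X=1) = 2/7
  P(Y|X=2) = (3/11, 3/11, 5/11), H(Y|X=2) = 0.4634, weight P(X=2) = 11/28
H(Y|X) = 0.4419 dits

H(X) + H(Y|X) = 0.4733 + 0.4419 = 0.9152 dits

Both sides equal 0.9152 dits. ✓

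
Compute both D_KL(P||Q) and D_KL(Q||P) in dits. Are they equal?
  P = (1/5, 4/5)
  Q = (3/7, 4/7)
D_KL(P||Q) = 0.0507, D_KL(Q||P) = 0.0584

KL divergence is not symmetric: D_KL(P||Q) ≠ D_KL(Q||P) in general.

D_KL(P||Q) = 0.0507 dits
D_KL(Q||P) = 0.0584 dits

No, they are not equal!

This asymmetry is why KL divergence is not a true distance metric.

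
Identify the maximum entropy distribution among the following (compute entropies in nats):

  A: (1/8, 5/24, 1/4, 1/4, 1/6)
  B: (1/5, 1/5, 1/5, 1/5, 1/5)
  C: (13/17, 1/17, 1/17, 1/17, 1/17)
B

For a discrete distribution over n outcomes, entropy is maximized by the uniform distribution.

Computing entropies:
H(A) = 1.5785 nats
H(B) = 1.6094 nats
H(C) = 0.8718 nats

The uniform distribution (where all probabilities equal 1/5) achieves the maximum entropy of log_e(5) = 1.6094 nats.

Distribution B has the highest entropy.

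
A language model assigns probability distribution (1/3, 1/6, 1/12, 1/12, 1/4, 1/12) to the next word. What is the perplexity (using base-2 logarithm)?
5.1173

Perplexity is 2^H (or exp(H) for natural log).

First, H = -Σ p log p = 2.3554 bits
Perplexity = 2^2.3554 = 5.1173

Interpretation: The model's uncertainty is equivalent to choosing uniformly among 5.1 options.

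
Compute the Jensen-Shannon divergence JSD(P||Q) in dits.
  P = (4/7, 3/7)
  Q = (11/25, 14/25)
0.0038 dits

Jensen-Shannon divergence is:
JSD(P||Q) = 0.5 × D_KL(P||M) + 0.5 × D_KL(Q||M)
where M = 0.5 × (P + Q) is the mixture distribution.

M = 0.5 × (4/7, 3/7) + 0.5 × (11/25, 14/25) = (0.505714, 0.494286)

D_KL(P||M) = 0.0038 dits
D_KL(Q||M) = 0.0038 dits

JSD(P||Q) = 0.5 × 0.0038 + 0.5 × 0.0038 = 0.0038 dits

Unlike KL divergence, JSD is symmetric and bounded: 0 ≤ JSD ≤ log(2).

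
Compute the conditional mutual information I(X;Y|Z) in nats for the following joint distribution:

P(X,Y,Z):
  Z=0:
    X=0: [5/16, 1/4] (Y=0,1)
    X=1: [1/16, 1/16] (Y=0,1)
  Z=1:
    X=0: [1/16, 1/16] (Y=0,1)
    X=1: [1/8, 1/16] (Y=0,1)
0.0050 nats

Conditional mutual information: I(X;Y|Z) = H(X|Z) + H(Y|Z) - H(X,Y|Z)

H(Z) = 0.6211
H(X,Z) = 1.1574 → H(X|Z) = 0.5363
H(Y,Z) = 1.3051 → H(Y|Z) = 0.6840
H(X,Y,Z) = 1.8364 → H(X,Y|Z) = 1.2153

I(X;Y|Z) = 0.5363 + 0.6840 - 1.2153 = 0.0050 nats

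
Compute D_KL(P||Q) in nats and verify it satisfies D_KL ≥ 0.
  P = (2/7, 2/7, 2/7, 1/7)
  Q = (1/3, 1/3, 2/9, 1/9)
0.0196 nats

KL divergence satisfies the Gibbs inequality: D_KL(P||Q) ≥ 0 for all distributions P, Q.

D_KL(P||Q) = Σ p(x) log(p(x)/q(x))
Term by term:
  x=0: 2/7 × log_e[(2/7)/(1/3)] = -0.0440
  x=1: 2/7 × log_e[(2/7)/(1/3)] = -0.0440
  x=2: 2/7 × log_e[(2/7)/(2/9)] = 0.0718
  x=3: 1/7 × log_e[(1/7)/(1/9)] = 0.0359
D_KL(P||Q) = 0.0196 nats

D_KL(P||Q) = 0.0196 ≥ 0 ✓

This non-negativity is a fundamental property: relative entropy cannot be negative because it measures how different Q is from P.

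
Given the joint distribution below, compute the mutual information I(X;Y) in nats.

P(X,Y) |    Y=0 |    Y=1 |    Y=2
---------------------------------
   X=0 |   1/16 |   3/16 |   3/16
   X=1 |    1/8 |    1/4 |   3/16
0.0073 nats

Mutual information: I(X;Y) = H(X) + H(Y) - H(X,Y)

Marginals:
P(X) = (7/16, 9/16), H(X) = 0.6853 nats
P(Y) = (3/16, 7/16, 3/8), H(Y) = 1.0434 nats

Joint entropy: H(X,Y) = 1.7214 nats

I(X;Y) = 0.6853 + 1.0434 - 1.7214 = 0.0073 nats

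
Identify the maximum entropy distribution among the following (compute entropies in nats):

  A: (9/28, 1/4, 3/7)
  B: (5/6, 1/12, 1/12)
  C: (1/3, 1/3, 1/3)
C

For a discrete distribution over n outcomes, entropy is maximized by the uniform distribution.

Computing entropies:
H(A) = 1.0745 nats
H(B) = 0.5661 nats
H(C) = 1.0986 nats

The uniform distribution (where all probabilities equal 1/3) achieves the maximum entropy of log_e(3) = 1.0986 nats.

Distribution C has the highest entropy.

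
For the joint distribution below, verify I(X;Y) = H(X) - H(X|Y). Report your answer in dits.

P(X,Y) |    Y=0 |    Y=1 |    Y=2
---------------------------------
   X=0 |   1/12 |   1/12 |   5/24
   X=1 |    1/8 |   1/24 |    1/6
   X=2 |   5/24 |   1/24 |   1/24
I(X;Y) = 0.0426 dits

Mutual information has multiple equivalent forms:
- I(X;Y) = H(X) - H(X|Y)
- I(X;Y) = H(Y) - H(Y|X)
- I(X;Y) = H(X) + H(Y) - H(X,Y)

Computing all quantities:
H(X) = 0.4749, H(Y) = 0.4465, H(X,Y) = 0.8788
H(X|Y) = 0.4323, H(Y|X) = 0.4040

Verification:
H(X) - H(X|Y) = 0.4749 - 0.4323 = 0.0426
H(Y) - H(Y|X) = 0.4465 - 0.4040 = 0.0426
H(X) + H(Y) - H(X,Y) = 0.4749 + 0.4465 - 0.8788 = 0.0426

All forms give I(X;Y) = 0.0426 dits. ✓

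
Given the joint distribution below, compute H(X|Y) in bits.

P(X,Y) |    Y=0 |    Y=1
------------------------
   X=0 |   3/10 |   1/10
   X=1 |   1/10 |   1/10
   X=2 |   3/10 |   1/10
1.4897 bits

Using the chain rule: H(X|Y) = H(X,Y) - H(Y)

First, compute H(X,Y) = 2.3710 bits

Marginal P(Y) = (7/10, 3/10)
H(Y) = 0.8813 bits

H(X|Y) = H(X,Y) - H(Y) = 2.3710 - 0.8813 = 1.4897 bits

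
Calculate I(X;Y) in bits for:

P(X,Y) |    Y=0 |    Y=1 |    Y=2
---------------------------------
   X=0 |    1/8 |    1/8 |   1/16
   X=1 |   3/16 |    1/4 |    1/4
0.0227 bits

Mutual information: I(X;Y) = H(X) + H(Y) - H(X,Y)

Marginals:
P(X) = (5/16, 11/16), H(X) = 0.8960 bits
P(Y) = (5/16, 3/8, 5/16), H(Y) = 1.5794 bits

Joint entropy: H(X,Y) = 2.4528 bits

I(X;Y) = 0.8960 + 1.5794 - 2.4528 = 0.0227 bits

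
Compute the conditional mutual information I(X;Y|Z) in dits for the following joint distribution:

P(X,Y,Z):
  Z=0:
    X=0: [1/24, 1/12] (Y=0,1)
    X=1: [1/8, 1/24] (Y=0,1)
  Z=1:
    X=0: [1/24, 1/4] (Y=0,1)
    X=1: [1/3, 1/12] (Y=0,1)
0.0814 dits

Conditional mutual information: I(X;Y|Z) = H(X|Z) + H(Y|Z) - H(X,Y|Z)

H(Z) = 0.2622
H(X,Z) = 0.5571 → H(X|Z) = 0.2949
H(Y,Z) = 0.5614 → H(Y|Z) = 0.2992
H(X,Y,Z) = 0.7748 → H(X,Y|Z) = 0.5127

I(X;Y|Z) = 0.2949 + 0.2992 - 0.5127 = 0.0814 dits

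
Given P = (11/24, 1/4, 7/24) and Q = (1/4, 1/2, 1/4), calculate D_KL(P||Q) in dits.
0.0649 dits

KL divergence: D_KL(P||Q) = Σ p(x) log(p(x)/q(x))

Computing term by term:
  x=0: 11/24 × log_10[(11/24)/(1/4)] = 11/24 × 0.2632 = 0.1207
  x=1: 1/4 × log_10[(1/4)/(1/2)] = 1/4 × -0.3010 = -0.0753
  x=2: 7/24 × log_10[(7/24)/(1/4)] = 7/24 × 0.0669 = 0.0195

D_KL(P||Q) = 0.0649 dits

Note: KL divergence is always non-negative and equals 0 iff P = Q.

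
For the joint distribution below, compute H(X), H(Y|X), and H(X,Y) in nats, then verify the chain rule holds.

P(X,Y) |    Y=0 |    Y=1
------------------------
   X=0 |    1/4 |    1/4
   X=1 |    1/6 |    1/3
H(X,Y) = 1.3580, H(X) = 0.6931, H(Y|X) = 0.6648 (all in nats)

Chain rule: H(X,Y) = H(X) + H(Y|X)

Left side — joint entropy directly:
H(X,Y) = -Σ p(x,y) log p(x,y) = 1.3580 nats

Right side — compute H(Y|X) from the conditional distributions:
P(X) = (1/2, 1/2), so H(X) = 0.6931 nats
H(Y|X) = Σ_x P(X=x) · H(Y|X=x):
  P(Y|X=0) = (1/2, 1/2), H(Y|X=0) = 0.6931, weight P(X=0) = 1/2
  P(Y|X=1) = (1/3, 2/3), H(Y|X=1) = 0.6365, weight P(X=1) = 1/2
H(Y|X) = 0.6648 nats

H(X) + H(Y|X) = 0.6931 + 0.6648 = 1.3580 nats

Both sides equal 1.3580 nats. ✓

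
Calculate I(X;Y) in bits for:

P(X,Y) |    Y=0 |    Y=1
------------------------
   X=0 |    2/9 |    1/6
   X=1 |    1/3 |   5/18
0.0005 bits

Mutual information: I(X;Y) = H(X) + H(Y) - H(X,Y)

Marginals:
P(X) = (7/18, 11/18), H(X) = 0.9641 bits
P(Y) = (5/9, 4/9), H(Y) = 0.9911 bits

Joint entropy: H(X,Y) = 1.9547 bits

I(X;Y) = 0.9641 + 0.9911 - 1.9547 = 0.0005 bits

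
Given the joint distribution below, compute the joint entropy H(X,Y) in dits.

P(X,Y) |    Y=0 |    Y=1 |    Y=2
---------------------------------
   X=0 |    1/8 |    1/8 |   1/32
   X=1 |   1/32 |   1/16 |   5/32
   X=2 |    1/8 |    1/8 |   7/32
0.8912 dits

Joint entropy is H(X,Y) = -Σ_{x,y} p(x,y) log p(x,y).

Summing over all non-zero entries:
H(X,Y) = -[1/8·log_10(1/8) + 1/8·log_10(1/8) + 1/32·log_10(1/32) + 1/32·log_10(1/32) + 1/16·log_10(1/16) + 5/32·log_10(5/32) + 1/8·log_10(1/8) + 1/8·log_10(1/8) + 7/32·log_10(7/32)]
H(X,Y) = 0.8912 dits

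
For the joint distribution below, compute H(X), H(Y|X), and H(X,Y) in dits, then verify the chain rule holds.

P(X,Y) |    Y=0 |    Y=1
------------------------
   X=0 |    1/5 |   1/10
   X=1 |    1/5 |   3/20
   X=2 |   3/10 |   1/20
H(X,Y) = 0.7251, H(X) = 0.4760, H(Y|X) = 0.2491 (all in dits)

Chain rule: H(X,Y) = H(X) + H(Y|X)

Left side — joint entropy directly:
H(X,Y) = -Σ p(x,y) log p(x,y) = 0.7251 dits

Right side — compute H(Y|X) from the conditional distributions:
P(X) = (3/10, 7/20, 7/20), so H(X) = 0.4760 dits
H(Y|X) = Σ_x P(X=x) · H(Y|X=x):
  P(Y|X=0) = (2/3, 1/3), H(Y|X=0) = 0.2764, weight P(X=0) = 3/10
  P(Y|X=1) = (4/7, 3/7), H(Y|X=1) = 0.2966, weight P(X=1) = 7/20
  P(Y|X=2) = (6/7, 1/7), H(Y|X=2) = 0.1781, weight P(X=2) = 7/20
H(Y|X) = 0.2491 dits

H(X) + H(Y|X) = 0.4760 + 0.2491 = 0.7251 dits

Both sides equal 0.7251 dits. ✓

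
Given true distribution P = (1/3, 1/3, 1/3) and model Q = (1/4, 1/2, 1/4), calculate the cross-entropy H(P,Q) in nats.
1.1552 nats

Cross-entropy: H(P,Q) = -Σ p(x) log q(x)

Alternatively: H(P,Q) = H(P) + D_KL(P||Q)
H(P) = 1.0986 nats
D_KL(P||Q) = 0.0566 nats

H(P,Q) = 1.0986 + 0.0566 = 1.1552 nats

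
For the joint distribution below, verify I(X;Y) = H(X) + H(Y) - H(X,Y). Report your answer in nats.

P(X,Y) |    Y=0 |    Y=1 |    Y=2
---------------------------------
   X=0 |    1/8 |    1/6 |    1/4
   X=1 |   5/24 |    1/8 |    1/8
I(X;Y) = 0.0313 nats

Mutual information has multiple equivalent forms:
- I(X;Y) = H(X) - H(X|Y)
- I(X;Y) = H(Y) - H(Y|X)
- I(X;Y) = H(X) + H(Y) - H(X,Y)

Computing all quantities:
H(X) = 0.6897, H(Y) = 1.0934, H(X,Y) = 1.7518
H(X|Y) = 0.6584, H(Y|X) = 1.0621

Verification:
H(X) - H(X|Y) = 0.6897 - 0.6584 = 0.0313
H(Y) - H(Y|X) = 1.0934 - 1.0621 = 0.0313
H(X) + H(Y) - H(X,Y) = 0.6897 + 1.0934 - 1.7518 = 0.0313

All forms give I(X;Y) = 0.0313 nats. ✓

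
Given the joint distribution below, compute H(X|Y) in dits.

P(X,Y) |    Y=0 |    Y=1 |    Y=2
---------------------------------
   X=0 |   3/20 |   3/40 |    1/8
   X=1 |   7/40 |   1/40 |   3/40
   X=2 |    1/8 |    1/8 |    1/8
0.4559 dits

Using the chain rule: H(X|Y) = H(X,Y) - H(Y)

First, compute H(X,Y) = 0.9164 dits

Marginal P(Y) = (9/20, 9/40, 13/40)
H(Y) = 0.4605 dits

H(X|Y) = H(X,Y) - H(Y) = 0.9164 - 0.4605 = 0.4559 dits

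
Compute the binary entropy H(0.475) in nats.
0.6919 nats

The binary entropy function is:
H(p) = -p log(p) - (1-p) log(1-p)

H(0.475) = -0.475 × log_e(0.475) - 0.525 × log_e(0.525)
H(0.475) = 0.6919 nats

Note: Binary entropy is maximized at p=0.5 (H=1 bit) and minimized at p=0 or p=1 (H=0).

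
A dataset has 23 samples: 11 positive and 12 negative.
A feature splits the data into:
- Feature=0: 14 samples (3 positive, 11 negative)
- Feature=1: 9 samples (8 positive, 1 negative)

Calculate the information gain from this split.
0.3454 bits

Information Gain = H(Y) - H(Y|Feature)

Before split:
P(positive) = 11/23 = 0.4783
H(Y) = 0.9986 bits

After split:
Feature=0: H = 0.7496 bits (weight = 14/23)
Feature=1: H = 0.5033 bits (weight = 9/23)
H(Y|Feature) = (14/23)×0.7496 + (9/23)×0.5033 = 0.6532 bits

Information Gain = 0.9986 - 0.6532 = 0.3454 bits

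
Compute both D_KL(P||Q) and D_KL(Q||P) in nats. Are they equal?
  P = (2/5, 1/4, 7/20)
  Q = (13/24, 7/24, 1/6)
D_KL(P||Q) = 0.0999, D_KL(Q||P) = 0.0855

KL divergence is not symmetric: D_KL(P||Q) ≠ D_KL(Q||P) in general.

D_KL(P||Q) = 0.0999 nats
D_KL(Q||P) = 0.0855 nats

No, they are not equal!

This asymmetry is why KL divergence is not a true distance metric.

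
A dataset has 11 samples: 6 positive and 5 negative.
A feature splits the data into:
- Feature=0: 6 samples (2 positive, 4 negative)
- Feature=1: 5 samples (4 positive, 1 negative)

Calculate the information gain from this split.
0.1650 bits

Information Gain = H(Y) - H(Y|Feature)

Before split:
P(positive) = 6/11 = 0.5455
H(Y) = 0.9940 bits

After split:
Feature=0: H = 0.9183 bits (weight = 6/11)
Feature=1: H = 0.7219 bits (weight = 5/11)
H(Y|Feature) = (6/11)×0.9183 + (5/11)×0.7219 = 0.8290 bits

Information Gain = 0.9940 - 0.8290 = 0.1650 bits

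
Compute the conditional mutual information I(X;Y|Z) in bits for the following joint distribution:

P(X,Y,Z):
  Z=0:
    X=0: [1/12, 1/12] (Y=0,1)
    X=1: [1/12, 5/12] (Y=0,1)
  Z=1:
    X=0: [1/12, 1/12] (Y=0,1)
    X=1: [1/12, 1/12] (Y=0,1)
0.0492 bits

Conditional mutual information: I(X;Y|Z) = H(X|Z) + H(Y|Z) - H(X,Y|Z)

H(Z) = 0.9183
H(X,Z) = 1.7925 → H(X|Z) = 0.8742
H(Y,Z) = 1.7925 → H(Y|Z) = 0.8742
H(X,Y,Z) = 2.6175 → H(X,Y|Z) = 1.6992

I(X;Y|Z) = 0.8742 + 0.8742 - 1.6992 = 0.0492 bits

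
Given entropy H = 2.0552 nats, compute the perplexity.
7.8084

Perplexity is e^H (or exp(H) for natural log).

H = 2.0552 nats
Perplexity = e^2.0552 = 7.8084

Interpretation: The model's uncertainty is equivalent to choosing uniformly among 7.8 options.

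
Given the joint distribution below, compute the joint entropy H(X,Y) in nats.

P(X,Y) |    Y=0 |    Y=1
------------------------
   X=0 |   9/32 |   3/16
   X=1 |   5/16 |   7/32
1.3666 nats

Joint entropy is H(X,Y) = -Σ_{x,y} p(x,y) log p(x,y).

Summing over all non-zero entries:
H(X,Y) = -[9/32·log_e(9/32) + 3/16·log_e(3/16) + 5/16·log_e(5/16) + 7/32·log_e(7/32)]
H(X,Y) = 1.3666 nats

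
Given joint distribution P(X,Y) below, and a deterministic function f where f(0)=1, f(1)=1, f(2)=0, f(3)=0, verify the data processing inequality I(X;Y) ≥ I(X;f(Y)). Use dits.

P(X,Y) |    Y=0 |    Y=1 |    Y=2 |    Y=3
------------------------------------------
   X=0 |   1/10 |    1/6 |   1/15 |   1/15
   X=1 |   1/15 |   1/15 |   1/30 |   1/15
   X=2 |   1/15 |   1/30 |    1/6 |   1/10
I(X;Y) = 0.0392, I(X;f(Y)) = 0.0279, inequality holds: 0.0392 ≥ 0.0279

Data Processing Inequality: For any Markov chain X → Y → Z, we have I(X;Y) ≥ I(X;Z).

Here Z = f(Y) is a deterministic function of Y, forming X → Y → Z.

Original I(X;Y) = 0.0392 dits

After applying f:
P(X,Z) where Z=f(Y):
- P(X,Z=0) = P(X,Y=2) + P(X,Y=3)
- P(X,Z=1) = P(X,Y=0) + P(X,Y=1)

I(X;Z) = I(X;f(Y)) = 0.0279 dits

Verification: 0.0392 ≥ 0.0279 ✓

Information cannot be created by processing; the function f can only lose information about X.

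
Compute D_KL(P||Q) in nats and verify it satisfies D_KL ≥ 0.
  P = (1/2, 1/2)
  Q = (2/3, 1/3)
0.0589 nats

KL divergence satisfies the Gibbs inequality: D_KL(P||Q) ≥ 0 for all distributions P, Q.

D_KL(P||Q) = Σ p(x) log(p(x)/q(x))
Term by term:
  x=0: 1/2 × log_e[(1/2)/(2/3)] = -0.1438
  x=1: 1/2 × log_e[(1/2)/(1/3)] = 0.2027
D_KL(P||Q) = 0.0589 nats

D_KL(P||Q) = 0.0589 ≥ 0 ✓

This non-negativity is a fundamental property: relative entropy cannot be negative because it measures how different Q is from P.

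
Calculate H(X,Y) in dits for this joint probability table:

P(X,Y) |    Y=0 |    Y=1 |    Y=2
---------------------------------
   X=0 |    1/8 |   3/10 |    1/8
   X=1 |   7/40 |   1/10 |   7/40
0.7476 dits

Joint entropy is H(X,Y) = -Σ_{x,y} p(x,y) log p(x,y).

Summing over all non-zero entries:
H(X,Y) = -[1/8·log_10(1/8) + 3/10·log_10(3/10) + 1/8·log_10(1/8) + 7/40·log_10(7/40) + 1/10·log_10(1/10) + 7/40·log_10(7/40)]
H(X,Y) = 0.7476 dits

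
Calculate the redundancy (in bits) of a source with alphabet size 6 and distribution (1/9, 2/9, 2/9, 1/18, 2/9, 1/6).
0.1236 bits

Redundancy measures how far a source is from maximum entropy:
R = H_max - H(X)

Maximum entropy for 6 symbols: H_max = log_2(6) = 2.5850 bits
Actual entropy: H(X) = 2.4613 bits
Redundancy: R = 2.5850 - 2.4613 = 0.1236 bits

This redundancy represents potential for compression: the source could be compressed by 0.1236 bits per symbol.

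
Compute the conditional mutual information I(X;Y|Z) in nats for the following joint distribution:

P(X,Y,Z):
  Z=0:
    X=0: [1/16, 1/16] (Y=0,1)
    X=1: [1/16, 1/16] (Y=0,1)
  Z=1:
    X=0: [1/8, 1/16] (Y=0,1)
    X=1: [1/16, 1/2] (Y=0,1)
0.1062 nats

Conditional mutual information: I(X;Y|Z) = H(X|Z) + H(Y|Z) - H(X,Y|Z)

H(Z) = 0.5623
H(X,Z) = 1.1574 → H(X|Z) = 0.5950
H(Y,Z) = 1.1574 → H(Y|Z) = 0.5950
H(X,Y,Z) = 1.6462 → H(X,Y|Z) = 1.0839

I(X;Y|Z) = 0.5950 + 0.5950 - 1.0839 = 0.1062 nats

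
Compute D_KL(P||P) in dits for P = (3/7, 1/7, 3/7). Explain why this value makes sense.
0.0000 dits

KL divergence satisfies the Gibbs inequality: D_KL(P||Q) ≥ 0 for all distributions P, Q.

D_KL(P||Q) = Σ p(x) log(p(x)/q(x))
Each term is p(x) × log_10(p(x)/p(x)) = p(x) × log_10(1) = 0, so the sum is 0.
D_KL(P||Q) = 0.0000 dits

When P = Q, the KL divergence is exactly 0, as there is no 'divergence' between identical distributions.

This non-negativity is a fundamental property: relative entropy cannot be negative because it measures how different Q is from P.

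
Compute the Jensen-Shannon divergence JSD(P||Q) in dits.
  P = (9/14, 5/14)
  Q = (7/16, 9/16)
0.0093 dits

Jensen-Shannon divergence is:
JSD(P||Q) = 0.5 × D_KL(P||M) + 0.5 × D_KL(Q||M)
where M = 0.5 × (P + Q) is the mixture distribution.

M = 0.5 × (9/14, 5/14) + 0.5 × (7/16, 9/16) = (0.540179, 0.459821)

D_KL(P||M) = 0.0094 dits
D_KL(Q||M) = 0.0092 dits

JSD(P||Q) = 0.5 × 0.0094 + 0.5 × 0.0092 = 0.0093 dits

Unlike KL divergence, JSD is symmetric and bounded: 0 ≤ JSD ≤ log(2).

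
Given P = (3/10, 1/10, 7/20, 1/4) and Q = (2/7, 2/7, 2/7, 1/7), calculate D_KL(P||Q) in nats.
0.1206 nats

KL divergence: D_KL(P||Q) = Σ p(x) log(p(x)/q(x))

Computing term by term:
  x=0: 3/10 × log_e[(3/10)/(2/7)] = 3/10 × 0.0488 = 0.0146
  x=1: 1/10 × log_e[(1/10)/(2/7)] = 1/10 × -1.0498 = -0.1050
  x=2: 7/20 × log_e[(7/20)/(2/7)] = 7/20 × 0.2029 = 0.0710
  x=3: 1/4 × log_e[(1/4)/(1/7)] = 1/4 × 0.5596 = 0.1399

D_KL(P||Q) = 0.1206 nats

Note: KL divergence is always non-negative and equals 0 iff P = Q.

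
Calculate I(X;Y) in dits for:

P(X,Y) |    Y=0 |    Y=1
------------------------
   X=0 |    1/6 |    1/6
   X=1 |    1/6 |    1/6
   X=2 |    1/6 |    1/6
0.0000 dits

Mutual information: I(X;Y) = H(X) + H(Y) - H(X,Y)

Marginals:
P(X) = (1/3, 1/3, 1/3), H(X) = 0.4771 dits
P(Y) = (1/2, 1/2), H(Y) = 0.3010 dits

Joint entropy: H(X,Y) = 0.7782 dits

I(X;Y) = 0.4771 + 0.3010 - 0.7782 = 0.0000 dits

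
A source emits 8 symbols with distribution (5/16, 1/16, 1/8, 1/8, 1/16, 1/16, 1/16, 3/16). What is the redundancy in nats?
0.1891 nats

Redundancy measures how far a source is from maximum entropy:
R = H_max - H(X)

Maximum entropy for 8 symbols: H_max = log_e(8) = 2.0794 nats
Actual entropy: H(X) = 1.8904 nats
Redundancy: R = 2.0794 - 1.8904 = 0.1891 nats

This redundancy represents potential for compression: the source could be compressed by 0.1891 nats per symbol.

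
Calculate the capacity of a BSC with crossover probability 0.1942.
0.2898 bits

For a binary symmetric channel (BSC) with error probability p:
Capacity C = 1 - H(p) bits per symbol

where H(p) = -p log₂(p) - (1-p) log₂(1-p) is the binary entropy function.

H(0.1942) = 0.7102 bits
C = 1 - 0.7102 = 0.2898 bits per symbol

This means we can reliably transmit up to 0.2898 bits of information per channel use.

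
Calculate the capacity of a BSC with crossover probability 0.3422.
0.0731 bits

For a binary symmetric channel (BSC) with error probability p:
Capacity C = 1 - H(p) bits per symbol

where H(p) = -p log₂(p) - (1-p) log₂(1-p) is the binary entropy function.

H(0.3422) = 0.9269 bits
C = 1 - 0.9269 = 0.0731 bits per symbol

This means we can reliably transmit up to 0.0731 bits of information per channel use.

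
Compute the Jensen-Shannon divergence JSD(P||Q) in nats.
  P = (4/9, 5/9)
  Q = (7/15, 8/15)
0.0002 nats

Jensen-Shannon divergence is:
JSD(P||Q) = 0.5 × D_KL(P||M) + 0.5 × D_KL(Q||M)
where M = 0.5 × (P + Q) is the mixture distribution.

M = 0.5 × (4/9, 5/9) + 0.5 × (7/15, 8/15) = (0.455556, 0.544444)

D_KL(P||M) = 0.0002 nats
D_KL(Q||M) = 0.0002 nats

JSD(P||Q) = 0.5 × 0.0002 + 0.5 × 0.0002 = 0.0002 nats

Unlike KL divergence, JSD is symmetric and bounded: 0 ≤ JSD ≤ log(2).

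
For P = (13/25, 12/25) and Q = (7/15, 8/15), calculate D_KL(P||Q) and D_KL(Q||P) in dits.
D_KL(P||Q) = 0.0025, D_KL(Q||P) = 0.0025

KL divergence is not symmetric: D_KL(P||Q) ≠ D_KL(Q||P) in general.

D_KL(P||Q) = 0.0025 dits
D_KL(Q||P) = 0.0025 dits

In this case they happen to be equal (to 4 decimal places).

This asymmetry is why KL divergence is not a true distance metric.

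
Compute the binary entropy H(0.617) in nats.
0.6655 nats

The binary entropy function is:
H(p) = -p log(p) - (1-p) log(1-p)

H(0.617) = -0.617 × log_e(0.617) - 0.383 × log_e(0.383)
H(0.617) = 0.6655 nats

Note: Binary entropy is maximized at p=0.5 (H=1 bit) and minimized at p=0 or p=1 (H=0).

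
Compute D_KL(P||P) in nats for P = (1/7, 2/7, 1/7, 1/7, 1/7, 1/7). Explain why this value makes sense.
0.0000 nats

KL divergence satisfies the Gibbs inequality: D_KL(P||Q) ≥ 0 for all distributions P, Q.

D_KL(P||Q) = Σ p(x) log(p(x)/q(x))
Each term is p(x) × log_e(p(x)/p(x)) = p(x) × log_e(1) = 0, so the sum is 0.
D_KL(P||Q) = 0.0000 nats

When P = Q, the KL divergence is exactly 0, as there is no 'divergence' between identical distributions.

This non-negativity is a fundamental property: relative entropy cannot be negative because it measures how different Q is from P.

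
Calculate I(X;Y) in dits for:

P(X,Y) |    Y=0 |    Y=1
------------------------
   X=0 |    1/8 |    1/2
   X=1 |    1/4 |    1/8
0.0478 dits

Mutual information: I(X;Y) = H(X) + H(Y) - H(X,Y)

Marginals:
P(X) = (5/8, 3/8), H(X) = 0.2873 dits
P(Y) = (3/8, 5/8), H(Y) = 0.2873 dits

Joint entropy: H(X,Y) = 0.5268 dits

I(X;Y) = 0.2873 + 0.2873 - 0.5268 = 0.0478 dits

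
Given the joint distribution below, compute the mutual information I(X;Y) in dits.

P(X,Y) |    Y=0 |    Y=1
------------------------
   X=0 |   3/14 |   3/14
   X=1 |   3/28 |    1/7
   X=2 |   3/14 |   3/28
0.0079 dits

Mutual information: I(X;Y) = H(X) + H(Y) - H(X,Y)

Marginals:
P(X) = (3/7, 1/4, 9/28), H(X) = 0.4667 dits
P(Y) = (15/28, 13/28), H(Y) = 0.2999 dits

Joint entropy: H(X,Y) = 0.7587 dits

I(X;Y) = 0.4667 + 0.2999 - 0.7587 = 0.0079 dits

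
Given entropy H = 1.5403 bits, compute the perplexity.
2.9085

Perplexity is 2^H (or exp(H) for natural log).

H = 1.5403 bits
Perplexity = 2^1.5403 = 2.9085

Interpretation: The model's uncertainty is equivalent to choosing uniformly among 2.9 options.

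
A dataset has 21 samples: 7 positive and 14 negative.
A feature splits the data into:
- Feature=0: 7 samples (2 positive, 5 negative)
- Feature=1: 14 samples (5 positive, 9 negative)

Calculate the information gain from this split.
0.0037 bits

Information Gain = H(Y) - H(Y|Feature)

Before split:
P(positive) = 7/21 = 0.3333
H(Y) = 0.9183 bits

After split:
Feature=0: H = 0.8631 bits (weight = 7/21)
Feature=1: H = 0.9403 bits (weight = 14/21)
H(Y|Feature) = (7/21)×0.8631 + (14/21)×0.9403 = 0.9146 bits

Information Gain = 0.9183 - 0.9146 = 0.0037 bits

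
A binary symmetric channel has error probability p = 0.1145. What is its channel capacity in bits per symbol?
0.4867 bits

For a binary symmetric channel (BSC) with error probability p:
Capacity C = 1 - H(p) bits per symbol

where H(p) = -p log₂(p) - (1-p) log₂(1-p) is the binary entropy function.

H(0.1145) = 0.5133 bits
C = 1 - 0.5133 = 0.4867 bits per symbol

This means we can reliably transmit up to 0.4867 bits of information per channel use.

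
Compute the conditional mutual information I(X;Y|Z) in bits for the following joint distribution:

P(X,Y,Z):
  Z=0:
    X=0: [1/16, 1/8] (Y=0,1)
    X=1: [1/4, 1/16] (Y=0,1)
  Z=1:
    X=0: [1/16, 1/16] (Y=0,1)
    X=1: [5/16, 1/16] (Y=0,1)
0.1163 bits

Conditional mutual information: I(X;Y|Z) = H(X|Z) + H(Y|Z) - H(X,Y|Z)

H(Z) = 1.0000
H(X,Z) = 1.8829 → H(X|Z) = 0.8829
H(Y,Z) = 1.8829 → H(Y|Z) = 0.8829
H(X,Y,Z) = 2.6494 → H(X,Y|Z) = 1.6494

I(X;Y|Z) = 0.8829 + 0.8829 - 1.6494 = 0.1163 bits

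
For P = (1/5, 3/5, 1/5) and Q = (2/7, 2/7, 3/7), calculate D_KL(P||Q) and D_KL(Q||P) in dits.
D_KL(P||Q) = 0.0962, D_KL(Q||P) = 0.0940

KL divergence is not symmetric: D_KL(P||Q) ≠ D_KL(Q||P) in general.

D_KL(P||Q) = 0.0962 dits
D_KL(Q||P) = 0.0940 dits

No, they are not equal!

This asymmetry is why KL divergence is not a true distance metric.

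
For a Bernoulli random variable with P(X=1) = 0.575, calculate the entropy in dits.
0.2961 dits

The binary entropy function is:
H(p) = -p log(p) - (1-p) log(1-p)

H(0.575) = -0.575 × log_10(0.575) - 0.425 × log_10(0.425)
H(0.575) = 0.2961 dits

Note: Binary entropy is maximized at p=0.5 (H=1 bit) and minimized at p=0 or p=1 (H=0).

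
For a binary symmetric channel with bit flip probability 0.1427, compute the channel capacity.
0.4087 bits

For a binary symmetric channel (BSC) with error probability p:
Capacity C = 1 - H(p) bits per symbol

where H(p) = -p log₂(p) - (1-p) log₂(1-p) is the binary entropy function.

H(0.1427) = 0.5913 bits
C = 1 - 0.5913 = 0.4087 bits per symbol

This means we can reliably transmit up to 0.4087 bits of information per channel use.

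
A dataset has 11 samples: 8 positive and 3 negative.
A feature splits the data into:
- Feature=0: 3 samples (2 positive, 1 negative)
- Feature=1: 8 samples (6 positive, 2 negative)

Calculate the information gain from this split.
0.0049 bits

Information Gain = H(Y) - H(Y|Feature)

Before split:
P(positive) = 8/11 = 0.7273
H(Y) = 0.8454 bits

After split:
Feature=0: H = 0.9183 bits (weight = 3/11)
Feature=1: H = 0.8113 bits (weight = 8/11)
H(Y|Feature) = (3/11)×0.9183 + (8/11)×0.8113 = 0.8405 bits

Information Gain = 0.8454 - 0.8405 = 0.0049 bits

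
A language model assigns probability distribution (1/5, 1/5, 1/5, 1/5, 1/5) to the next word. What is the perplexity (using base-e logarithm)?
5.0000

Perplexity is e^H (or exp(H) for natural log).

First, H = -Σ p log p = 1.6094 nats
Perplexity = e^1.6094 = 5.0000

Interpretation: The model's uncertainty is equivalent to choosing uniformly among 5.0 options.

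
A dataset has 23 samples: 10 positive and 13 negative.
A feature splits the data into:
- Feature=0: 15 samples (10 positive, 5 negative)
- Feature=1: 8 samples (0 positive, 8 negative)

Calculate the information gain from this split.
0.3888 bits

Information Gain = H(Y) - H(Y|Feature)

Before split:
P(positive) = 10/23 = 0.4348
H(Y) = 0.9877 bits

After split:
Feature=0: H = 0.9183 bits (weight = 15/23)
Feature=1: H = 0.0000 bits (weight = 8/23)
H(Y|Feature) = (15/23)×0.9183 + (8/23)×0.0000 = 0.5989 bits

Information Gain = 0.9877 - 0.5989 = 0.3888 bits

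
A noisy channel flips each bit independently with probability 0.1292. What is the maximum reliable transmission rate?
0.4448 bits

For a binary symmetric channel (BSC) with error probability p:
Capacity C = 1 - H(p) bits per symbol

where H(p) = -p log₂(p) - (1-p) log₂(1-p) is the binary entropy function.

H(0.1292) = 0.5552 bits
C = 1 - 0.5552 = 0.4448 bits per symbol

This means we can reliably transmit up to 0.4448 bits of information per channel use.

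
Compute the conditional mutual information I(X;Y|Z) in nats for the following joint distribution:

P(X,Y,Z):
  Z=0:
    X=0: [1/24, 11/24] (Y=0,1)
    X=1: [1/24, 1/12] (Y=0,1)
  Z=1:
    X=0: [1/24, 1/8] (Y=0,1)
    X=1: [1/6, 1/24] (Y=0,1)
0.0821 nats

Conditional mutual information: I(X;Y|Z) = H(X|Z) + H(Y|Z) - H(X,Y|Z)

H(Z) = 0.6616
H(X,Z) = 1.2319 → H(X|Z) = 0.5704
H(Y,Z) = 1.1646 → H(Y|Z) = 0.5030
H(X,Y,Z) = 1.6529 → H(X,Y|Z) = 0.9913

I(X;Y|Z) = 0.5704 + 0.5030 - 0.9913 = 0.0821 nats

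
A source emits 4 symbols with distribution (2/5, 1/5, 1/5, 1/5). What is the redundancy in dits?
0.0235 dits

Redundancy measures how far a source is from maximum entropy:
R = H_max - H(X)

Maximum entropy for 4 symbols: H_max = log_10(4) = 0.6021 dits
Actual entropy: H(X) = 0.5786 dits
Redundancy: R = 0.6021 - 0.5786 = 0.0235 dits

This redundancy represents potential for compression: the source could be compressed by 0.0235 dits per symbol.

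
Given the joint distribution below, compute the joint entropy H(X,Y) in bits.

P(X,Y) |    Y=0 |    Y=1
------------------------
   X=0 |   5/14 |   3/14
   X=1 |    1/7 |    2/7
1.9242 bits

Joint entropy is H(X,Y) = -Σ_{x,y} p(x,y) log p(x,y).

Summing over all non-zero entries:
H(X,Y) = -[5/14·log_2(5/14) + 3/14·log_2(3/14) + 1/7·log_2(1/7) + 2/7·log_2(2/7)]
H(X,Y) = 1.9242 bits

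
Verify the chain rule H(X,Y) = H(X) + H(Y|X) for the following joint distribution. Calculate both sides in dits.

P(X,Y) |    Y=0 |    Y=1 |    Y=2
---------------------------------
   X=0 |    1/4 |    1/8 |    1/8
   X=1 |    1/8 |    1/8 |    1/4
H(X,Y) = 0.7526, H(X) = 0.3010, H(Y|X) = 0.4515 (all in dits)

Chain rule: H(X,Y) = H(X) + H(Y|X)

Left side — joint entropy directly:
H(X,Y) = -Σ p(x,y) log p(x,y) = 0.7526 dits

Right side — compute H(Y|X) from the conditional distributions:
P(X) = (1/2, 1/2), so H(X) = 0.3010 dits
H(Y|X) = Σ_x P(X=x) · H(Y|X=x):
  P(Y|X=0) = (1/2, 1/4, 1/4), H(Y|X=0) = 0.4515, weight P(X=0) = 1/2
  P(Y|X=1) = (1/4, 1/4, 1/2), H(Y|X=1) = 0.4515, weight P(X=1) = 1/2
H(Y|X) = 0.4515 dits

H(X) + H(Y|X) = 0.3010 + 0.4515 = 0.7526 dits

Both sides equal 0.7526 dits. ✓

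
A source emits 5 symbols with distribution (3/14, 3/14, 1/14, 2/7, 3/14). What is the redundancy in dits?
0.0316 dits

Redundancy measures how far a source is from maximum entropy:
R = H_max - H(X)

Maximum entropy for 5 symbols: H_max = log_10(5) = 0.6990 dits
Actual entropy: H(X) = 0.6674 dits
Redundancy: R = 0.6990 - 0.6674 = 0.0316 dits

This redundancy represents potential for compression: the source could be compressed by 0.0316 dits per symbol.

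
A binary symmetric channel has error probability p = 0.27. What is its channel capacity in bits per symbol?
0.1585 bits

For a binary symmetric channel (BSC) with error probability p:
Capacity C = 1 - H(p) bits per symbol

where H(p) = -p log₂(p) - (1-p) log₂(1-p) is the binary entropy function.

H(0.27) = 0.8415 bits
C = 1 - 0.8415 = 0.1585 bits per symbol

This means we can reliably transmit up to 0.1585 bits of information per channel use.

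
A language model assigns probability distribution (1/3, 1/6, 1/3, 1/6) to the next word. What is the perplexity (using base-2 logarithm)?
3.7798

Perplexity is 2^H (or exp(H) for natural log).

First, H = -Σ p log p = 1.9183 bits
Perplexity = 2^1.9183 = 3.7798

Interpretation: The model's uncertainty is equivalent to choosing uniformly among 3.8 options.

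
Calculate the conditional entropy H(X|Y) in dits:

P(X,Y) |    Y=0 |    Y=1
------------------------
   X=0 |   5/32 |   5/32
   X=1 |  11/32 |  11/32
0.2697 dits

Using the chain rule: H(X|Y) = H(X,Y) - H(Y)

First, compute H(X,Y) = 0.5708 dits

Marginal P(Y) = (1/2, 1/2)
H(Y) = 0.3010 dits

H(X|Y) = H(X,Y) - H(Y) = 0.5708 - 0.3010 = 0.2697 dits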